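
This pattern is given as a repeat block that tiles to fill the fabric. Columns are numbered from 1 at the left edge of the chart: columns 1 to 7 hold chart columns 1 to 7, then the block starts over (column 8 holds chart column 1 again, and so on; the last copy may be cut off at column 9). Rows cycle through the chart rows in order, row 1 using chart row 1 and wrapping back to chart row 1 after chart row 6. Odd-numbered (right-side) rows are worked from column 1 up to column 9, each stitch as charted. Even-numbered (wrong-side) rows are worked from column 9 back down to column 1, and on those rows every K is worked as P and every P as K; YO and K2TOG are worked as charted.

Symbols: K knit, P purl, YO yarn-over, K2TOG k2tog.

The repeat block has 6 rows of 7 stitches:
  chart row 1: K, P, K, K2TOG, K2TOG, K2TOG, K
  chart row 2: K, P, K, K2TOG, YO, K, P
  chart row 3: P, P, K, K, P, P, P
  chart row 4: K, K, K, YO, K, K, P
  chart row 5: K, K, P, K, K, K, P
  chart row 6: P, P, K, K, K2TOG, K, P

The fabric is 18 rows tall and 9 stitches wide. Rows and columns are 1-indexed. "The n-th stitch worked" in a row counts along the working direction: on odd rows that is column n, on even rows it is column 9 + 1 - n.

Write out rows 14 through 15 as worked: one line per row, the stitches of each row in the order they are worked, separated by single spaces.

== ROWS AS WORKED ==
K P K P YO K2TOG P K P
P P K K P P P P P

Derivation:
Row 14: chart row 2, WS - tiled (columns 1-9): K P K K2TOG YO K P K P; work from column 9 back to 1 with K<->P swapped.
Row 15: chart row 3, RS - tile across columns 1-9 and work as-is.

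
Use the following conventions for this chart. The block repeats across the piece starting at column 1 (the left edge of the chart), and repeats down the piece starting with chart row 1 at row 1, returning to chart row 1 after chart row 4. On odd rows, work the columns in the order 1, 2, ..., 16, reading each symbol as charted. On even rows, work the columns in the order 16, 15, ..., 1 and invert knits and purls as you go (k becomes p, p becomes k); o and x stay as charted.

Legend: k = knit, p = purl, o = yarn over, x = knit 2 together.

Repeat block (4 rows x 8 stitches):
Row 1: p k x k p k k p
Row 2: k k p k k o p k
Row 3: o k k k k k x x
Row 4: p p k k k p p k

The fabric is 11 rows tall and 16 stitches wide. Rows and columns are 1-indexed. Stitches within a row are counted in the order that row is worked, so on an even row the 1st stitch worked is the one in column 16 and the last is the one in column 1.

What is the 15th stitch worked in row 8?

Row 8 uses chart row ((8-1) mod 4)+1 = 4. Row 8 is even, so WS.
Chart row 4 tiled across columns 1-16: p p k k k p p k p p k k k p p k
WS: work from column 16 back to column 1 (reverse the tiled row), swapping k<->p (o and x unchanged).
Row 8 as worked: p k k p p p k k p k k p p p k k
Counting 15 along the worked row gives k.

Result:
k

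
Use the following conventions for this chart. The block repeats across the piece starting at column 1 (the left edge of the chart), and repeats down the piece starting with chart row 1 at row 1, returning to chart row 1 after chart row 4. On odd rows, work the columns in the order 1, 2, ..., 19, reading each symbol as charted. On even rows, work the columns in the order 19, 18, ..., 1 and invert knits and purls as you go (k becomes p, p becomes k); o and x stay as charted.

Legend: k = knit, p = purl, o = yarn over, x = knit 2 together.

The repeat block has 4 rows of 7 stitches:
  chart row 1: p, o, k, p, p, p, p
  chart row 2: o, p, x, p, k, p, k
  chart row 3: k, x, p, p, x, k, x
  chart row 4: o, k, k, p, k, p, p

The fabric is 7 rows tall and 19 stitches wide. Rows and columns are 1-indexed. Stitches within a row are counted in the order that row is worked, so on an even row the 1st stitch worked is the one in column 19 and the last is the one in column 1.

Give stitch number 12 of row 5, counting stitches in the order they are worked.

Stitch:
p

Derivation:
For row 5: chart row = ((5-1) mod 4) + 1 = 1; this is a RS (odd) row.
Chart row 1 tiled across columns 1-19: p o k p p p p p o k p p p p p o k p p
RS: work column 1 to column 19, symbols as charted — the tiled row is the row as worked.
Counting 12 along the worked row gives p.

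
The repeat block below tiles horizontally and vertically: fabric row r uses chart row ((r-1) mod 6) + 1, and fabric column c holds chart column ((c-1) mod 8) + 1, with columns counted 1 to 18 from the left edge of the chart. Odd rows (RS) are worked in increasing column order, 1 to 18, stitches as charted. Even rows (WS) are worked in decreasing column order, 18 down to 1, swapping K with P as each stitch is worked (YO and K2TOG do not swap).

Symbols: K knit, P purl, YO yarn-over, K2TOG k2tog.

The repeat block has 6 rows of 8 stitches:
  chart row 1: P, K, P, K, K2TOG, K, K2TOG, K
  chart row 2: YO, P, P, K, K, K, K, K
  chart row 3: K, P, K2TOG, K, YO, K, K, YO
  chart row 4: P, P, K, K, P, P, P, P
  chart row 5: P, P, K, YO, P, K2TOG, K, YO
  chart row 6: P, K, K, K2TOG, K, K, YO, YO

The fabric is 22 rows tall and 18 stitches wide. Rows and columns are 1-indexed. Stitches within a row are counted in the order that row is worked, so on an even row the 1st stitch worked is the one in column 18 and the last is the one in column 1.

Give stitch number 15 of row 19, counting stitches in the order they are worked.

Row 19 uses chart row ((19-1) mod 6)+1 = 1. Row 19 is odd, so RS.
Chart row 1 tiled across columns 1-18: P K P K K2TOG K K2TOG K P K P K K2TOG K K2TOG K P K
RS: work column 1 to column 18, symbols as charted — the tiled row is the row as worked.
The 15th stitch worked is K2TOG.

== STITCH ==
K2TOG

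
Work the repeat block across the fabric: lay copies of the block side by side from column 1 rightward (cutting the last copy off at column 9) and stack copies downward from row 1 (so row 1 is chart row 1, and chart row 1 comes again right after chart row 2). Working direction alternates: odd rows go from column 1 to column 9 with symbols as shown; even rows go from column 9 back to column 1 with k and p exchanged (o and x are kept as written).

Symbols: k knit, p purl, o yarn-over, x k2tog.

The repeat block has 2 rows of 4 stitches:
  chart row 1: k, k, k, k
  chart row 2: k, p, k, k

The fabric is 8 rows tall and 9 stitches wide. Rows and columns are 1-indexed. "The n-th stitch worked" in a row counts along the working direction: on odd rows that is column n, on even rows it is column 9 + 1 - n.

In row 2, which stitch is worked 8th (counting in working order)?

For row 2: chart row = ((2-1) mod 2) + 1 = 2; this is a WS (even) row.
Chart row 2 tiled across columns 1-9: k p k k k p k k k
WS: work from column 9 back to column 1 (reverse the tiled row), swapping k<->p (o and x unchanged).
Row 2 as worked: p p p k p p p k p
Stitch 8 in working order -> k

Stitch:
k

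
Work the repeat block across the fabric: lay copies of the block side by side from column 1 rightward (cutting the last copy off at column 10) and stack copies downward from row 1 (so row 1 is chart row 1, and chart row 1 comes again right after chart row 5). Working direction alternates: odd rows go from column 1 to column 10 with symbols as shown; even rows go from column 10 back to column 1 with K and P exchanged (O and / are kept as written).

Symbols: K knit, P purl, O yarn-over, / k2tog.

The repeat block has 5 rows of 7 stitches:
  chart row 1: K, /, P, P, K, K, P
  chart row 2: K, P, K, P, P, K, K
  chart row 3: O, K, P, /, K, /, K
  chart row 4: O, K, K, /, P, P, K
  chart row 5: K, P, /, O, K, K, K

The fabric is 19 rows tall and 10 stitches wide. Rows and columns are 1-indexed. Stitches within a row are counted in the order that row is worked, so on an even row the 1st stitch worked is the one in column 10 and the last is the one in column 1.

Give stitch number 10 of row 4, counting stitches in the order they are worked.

Result:
O

Derivation:
For row 4: chart row = ((4-1) mod 5) + 1 = 4; this is a WS (even) row.
Chart row 4 tiled across columns 1-10: O K K / P P K O K K
Wrong side: read the tiled row from column 10 down to 1 and exchange K with P (leave O, /).
Row 4 as worked: P P O P K K / P P O
The 10th stitch worked is O.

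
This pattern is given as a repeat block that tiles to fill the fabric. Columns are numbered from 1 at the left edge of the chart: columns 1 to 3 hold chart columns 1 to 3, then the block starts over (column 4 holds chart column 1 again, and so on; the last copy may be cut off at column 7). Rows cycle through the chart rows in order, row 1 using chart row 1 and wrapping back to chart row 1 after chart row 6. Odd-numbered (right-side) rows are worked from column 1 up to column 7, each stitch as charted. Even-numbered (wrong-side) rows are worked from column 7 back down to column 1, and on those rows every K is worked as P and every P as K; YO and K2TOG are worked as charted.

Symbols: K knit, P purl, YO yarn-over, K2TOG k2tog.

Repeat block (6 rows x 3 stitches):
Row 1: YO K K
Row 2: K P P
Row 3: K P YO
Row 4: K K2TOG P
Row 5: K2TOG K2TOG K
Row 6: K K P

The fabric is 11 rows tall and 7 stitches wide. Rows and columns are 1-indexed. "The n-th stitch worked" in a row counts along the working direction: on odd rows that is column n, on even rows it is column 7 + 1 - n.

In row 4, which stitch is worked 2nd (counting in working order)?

Row 4 uses chart row ((4-1) mod 6)+1 = 4. Row 4 is even, so WS.
Chart row 4 tiled across columns 1-7: K K2TOG P K K2TOG P K
WS: work from column 7 back to column 1 (reverse the tiled row), swapping K<->P (YO and K2TOG unchanged).
Row 4 as worked: P K K2TOG P K K2TOG P
Counting 2 along the worked row gives K.

== STITCH ==
K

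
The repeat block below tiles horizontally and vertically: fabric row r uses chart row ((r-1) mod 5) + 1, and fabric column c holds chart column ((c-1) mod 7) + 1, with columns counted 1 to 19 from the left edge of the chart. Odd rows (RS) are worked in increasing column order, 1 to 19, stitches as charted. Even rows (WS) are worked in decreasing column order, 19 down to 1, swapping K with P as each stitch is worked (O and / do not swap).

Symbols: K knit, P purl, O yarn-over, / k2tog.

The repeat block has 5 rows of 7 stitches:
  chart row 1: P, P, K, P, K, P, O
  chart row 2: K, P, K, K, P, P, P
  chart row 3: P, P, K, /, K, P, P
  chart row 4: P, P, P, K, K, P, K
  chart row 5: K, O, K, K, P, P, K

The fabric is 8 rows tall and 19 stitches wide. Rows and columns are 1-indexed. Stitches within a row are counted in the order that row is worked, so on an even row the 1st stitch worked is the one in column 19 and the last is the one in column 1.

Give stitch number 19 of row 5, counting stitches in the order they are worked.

Row 5: (5-1) mod 5 = 4, so use chart row 5. Odd row -> RS.
Chart row 5 tiled across columns 1-19: K O K K P P K K O K K P P K K O K K P
Right side: take the tiled row as-is (worked left to right from column 1).
Stitch 19 in working order -> P

Result:
P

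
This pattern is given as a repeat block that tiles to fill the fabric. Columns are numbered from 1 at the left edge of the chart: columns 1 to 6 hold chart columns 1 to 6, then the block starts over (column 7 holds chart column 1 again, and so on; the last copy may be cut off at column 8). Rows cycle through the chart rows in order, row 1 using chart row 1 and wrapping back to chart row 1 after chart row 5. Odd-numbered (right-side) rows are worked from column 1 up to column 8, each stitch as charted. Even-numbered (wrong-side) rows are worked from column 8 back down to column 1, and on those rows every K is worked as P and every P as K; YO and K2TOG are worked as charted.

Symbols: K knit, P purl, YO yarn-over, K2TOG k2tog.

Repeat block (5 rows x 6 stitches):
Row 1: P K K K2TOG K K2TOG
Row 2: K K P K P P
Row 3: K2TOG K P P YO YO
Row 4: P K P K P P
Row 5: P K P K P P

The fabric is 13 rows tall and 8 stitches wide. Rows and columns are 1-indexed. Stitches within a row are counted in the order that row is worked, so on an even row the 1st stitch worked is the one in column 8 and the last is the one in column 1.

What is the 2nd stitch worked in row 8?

== STITCH ==
K2TOG

Derivation:
Row 8: (8-1) mod 5 = 2, so use chart row 3. Even row -> WS.
Chart row 3 tiled across columns 1-8: K2TOG K P P YO YO K2TOG K
WS: work from column 8 back to column 1 (reverse the tiled row), swapping K<->P (YO and K2TOG unchanged).
Row 8 as worked: P K2TOG YO YO K K P K2TOG
Counting 2 along the worked row gives K2TOG.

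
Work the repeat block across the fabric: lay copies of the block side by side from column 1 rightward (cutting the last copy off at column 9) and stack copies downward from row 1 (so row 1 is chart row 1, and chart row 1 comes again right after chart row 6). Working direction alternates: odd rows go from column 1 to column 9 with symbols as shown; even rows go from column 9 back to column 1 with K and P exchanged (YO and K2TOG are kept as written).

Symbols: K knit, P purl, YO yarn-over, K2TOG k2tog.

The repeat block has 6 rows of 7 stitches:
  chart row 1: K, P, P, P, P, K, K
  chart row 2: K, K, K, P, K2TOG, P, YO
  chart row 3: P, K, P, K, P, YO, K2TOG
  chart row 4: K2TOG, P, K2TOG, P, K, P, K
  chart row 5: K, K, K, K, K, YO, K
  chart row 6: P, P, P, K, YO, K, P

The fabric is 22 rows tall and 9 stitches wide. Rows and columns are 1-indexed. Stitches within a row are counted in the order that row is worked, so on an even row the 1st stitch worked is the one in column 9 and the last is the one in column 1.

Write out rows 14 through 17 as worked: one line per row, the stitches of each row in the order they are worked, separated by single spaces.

Rows as worked:
P P YO K K2TOG K P P P
P K P K P YO K2TOG P K
K K2TOG P K P K K2TOG K K2TOG
K K K K K YO K K K

Derivation:
Row 14: chart row 2, WS - tiled (columns 1-9): K K K P K2TOG P YO K K; work from column 9 back to 1 with K<->P swapped.
Row 15: chart row 3, RS - tile across columns 1-9 and work as-is.
Row 16: chart row 4, WS - tiled (columns 1-9): K2TOG P K2TOG P K P K K2TOG P; work from column 9 back to 1 with K<->P swapped.
Row 17: chart row 5, RS - tile across columns 1-9 and work as-is.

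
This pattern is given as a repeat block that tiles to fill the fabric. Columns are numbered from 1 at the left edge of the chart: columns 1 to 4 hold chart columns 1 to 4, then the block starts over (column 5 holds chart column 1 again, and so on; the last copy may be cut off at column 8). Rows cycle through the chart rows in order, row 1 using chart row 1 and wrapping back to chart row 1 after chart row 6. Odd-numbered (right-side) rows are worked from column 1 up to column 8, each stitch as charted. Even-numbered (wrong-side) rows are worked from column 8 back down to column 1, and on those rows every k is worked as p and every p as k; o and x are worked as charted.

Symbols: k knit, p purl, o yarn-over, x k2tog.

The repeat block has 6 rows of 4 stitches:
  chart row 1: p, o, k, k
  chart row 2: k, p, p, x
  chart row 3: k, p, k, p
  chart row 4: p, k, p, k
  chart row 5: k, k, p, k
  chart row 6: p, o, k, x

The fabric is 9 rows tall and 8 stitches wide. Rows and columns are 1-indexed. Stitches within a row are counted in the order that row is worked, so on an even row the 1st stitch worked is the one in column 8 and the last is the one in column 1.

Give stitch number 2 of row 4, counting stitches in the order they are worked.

Stitch:
k

Derivation:
Row 4: (4-1) mod 6 = 3, so use chart row 4. Even row -> WS.
Chart row 4 tiled across columns 1-8: p k p k p k p k
Wrong side: read the tiled row from column 8 down to 1 and exchange k with p (leave o, x).
Row 4 as worked: p k p k p k p k
Stitch 2 in working order -> k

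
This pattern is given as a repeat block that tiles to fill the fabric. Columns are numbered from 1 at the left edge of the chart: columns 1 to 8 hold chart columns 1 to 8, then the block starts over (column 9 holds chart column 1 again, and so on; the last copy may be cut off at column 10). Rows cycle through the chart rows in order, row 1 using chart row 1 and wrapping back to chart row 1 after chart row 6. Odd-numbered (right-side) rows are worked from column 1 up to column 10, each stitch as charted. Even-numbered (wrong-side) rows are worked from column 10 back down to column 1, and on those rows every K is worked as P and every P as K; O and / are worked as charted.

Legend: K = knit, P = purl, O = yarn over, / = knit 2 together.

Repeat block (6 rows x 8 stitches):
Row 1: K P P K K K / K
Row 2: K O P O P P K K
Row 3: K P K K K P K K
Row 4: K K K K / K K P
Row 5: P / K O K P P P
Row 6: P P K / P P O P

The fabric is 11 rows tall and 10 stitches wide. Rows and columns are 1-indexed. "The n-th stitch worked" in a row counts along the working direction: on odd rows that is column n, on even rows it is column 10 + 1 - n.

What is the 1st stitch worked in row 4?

For row 4: chart row = ((4-1) mod 6) + 1 = 4; this is a WS (even) row.
Chart row 4 tiled across columns 1-10: K K K K / K K P K K
WS row: flip the tiled sequence (start at column 10) and apply K<->P; O and / stay.
Row 4 as worked: P P K P P / P P P P
The 1st stitch worked is P.

Stitch:
P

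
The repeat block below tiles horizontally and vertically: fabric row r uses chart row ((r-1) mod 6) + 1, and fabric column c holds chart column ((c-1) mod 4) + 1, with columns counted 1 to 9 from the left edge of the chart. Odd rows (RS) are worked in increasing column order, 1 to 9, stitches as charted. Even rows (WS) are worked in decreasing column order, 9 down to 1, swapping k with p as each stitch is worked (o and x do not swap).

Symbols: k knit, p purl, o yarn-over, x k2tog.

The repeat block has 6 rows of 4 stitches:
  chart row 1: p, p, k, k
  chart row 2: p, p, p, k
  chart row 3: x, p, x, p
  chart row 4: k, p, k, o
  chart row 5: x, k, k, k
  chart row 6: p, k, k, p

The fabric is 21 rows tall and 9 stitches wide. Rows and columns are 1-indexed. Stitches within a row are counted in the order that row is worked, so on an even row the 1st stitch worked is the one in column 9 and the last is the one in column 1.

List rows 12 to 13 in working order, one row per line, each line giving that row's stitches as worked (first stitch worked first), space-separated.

Row 12: chart row 6, WS - tiled (columns 1-9): p k k p p k k p p; work from column 9 back to 1 with k<->p swapped.
Row 13: chart row 1, RS - tile across columns 1-9 and work as-is.

Result:
k k p p k k p p k
p p k k p p k k p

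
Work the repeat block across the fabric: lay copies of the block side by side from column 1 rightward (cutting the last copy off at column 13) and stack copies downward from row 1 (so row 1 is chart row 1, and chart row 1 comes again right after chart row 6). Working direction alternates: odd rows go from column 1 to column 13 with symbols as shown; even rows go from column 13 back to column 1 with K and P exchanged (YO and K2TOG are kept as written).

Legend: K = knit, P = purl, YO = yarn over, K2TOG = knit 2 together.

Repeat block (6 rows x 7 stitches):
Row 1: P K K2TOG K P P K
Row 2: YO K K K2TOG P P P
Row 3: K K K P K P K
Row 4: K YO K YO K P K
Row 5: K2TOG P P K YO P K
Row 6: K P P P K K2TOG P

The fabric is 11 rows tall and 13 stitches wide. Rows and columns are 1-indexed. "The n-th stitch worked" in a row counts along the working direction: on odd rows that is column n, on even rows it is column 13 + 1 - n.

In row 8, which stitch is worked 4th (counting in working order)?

Result:
P

Derivation:
Row 8: (8-1) mod 6 = 1, so use chart row 2. Even row -> WS.
Chart row 2 tiled across columns 1-13: YO K K K2TOG P P P YO K K K2TOG P P
WS row: flip the tiled sequence (start at column 13) and apply K<->P; YO and K2TOG stay.
Row 8 as worked: K K K2TOG P P YO K K K K2TOG P P YO
The 4th stitch worked is P.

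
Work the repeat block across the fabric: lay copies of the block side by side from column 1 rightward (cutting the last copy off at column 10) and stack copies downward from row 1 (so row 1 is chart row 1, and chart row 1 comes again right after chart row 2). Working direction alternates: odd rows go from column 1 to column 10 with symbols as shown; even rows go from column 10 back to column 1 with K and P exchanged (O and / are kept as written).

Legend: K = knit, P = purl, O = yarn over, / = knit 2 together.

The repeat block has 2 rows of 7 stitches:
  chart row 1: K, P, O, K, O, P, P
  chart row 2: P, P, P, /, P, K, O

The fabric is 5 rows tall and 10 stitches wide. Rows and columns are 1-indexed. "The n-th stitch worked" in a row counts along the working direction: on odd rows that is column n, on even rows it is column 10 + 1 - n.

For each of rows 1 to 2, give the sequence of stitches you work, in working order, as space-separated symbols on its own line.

Row 1: chart row 1, RS - tile across columns 1-10 and work as-is.
Row 2: chart row 2, WS - tiled (columns 1-10): P P P / P K O P P P; work from column 10 back to 1 with K<->P swapped.

Result:
K P O K O P P K P O
K K K O P K / K K K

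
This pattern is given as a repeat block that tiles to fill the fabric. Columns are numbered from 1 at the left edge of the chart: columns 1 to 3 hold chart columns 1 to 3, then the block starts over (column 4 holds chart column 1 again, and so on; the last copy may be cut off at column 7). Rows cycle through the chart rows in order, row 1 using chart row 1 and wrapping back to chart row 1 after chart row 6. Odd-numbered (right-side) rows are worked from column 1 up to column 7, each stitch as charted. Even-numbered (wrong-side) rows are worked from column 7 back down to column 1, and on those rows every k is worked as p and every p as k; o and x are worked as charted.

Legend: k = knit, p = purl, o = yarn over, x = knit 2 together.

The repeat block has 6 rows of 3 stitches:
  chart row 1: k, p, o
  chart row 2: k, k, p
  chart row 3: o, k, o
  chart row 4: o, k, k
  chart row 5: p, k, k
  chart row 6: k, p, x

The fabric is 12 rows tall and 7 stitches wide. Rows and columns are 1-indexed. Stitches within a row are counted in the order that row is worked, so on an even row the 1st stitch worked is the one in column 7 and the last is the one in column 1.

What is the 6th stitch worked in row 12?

Stitch:
k

Derivation:
For row 12: chart row = ((12-1) mod 6) + 1 = 6; this is a WS (even) row.
Chart row 6 tiled across columns 1-7: k p x k p x k
WS row: flip the tiled sequence (start at column 7) and apply k<->p; o and x stay.
Row 12 as worked: p x k p x k p
Counting 6 along the worked row gives k.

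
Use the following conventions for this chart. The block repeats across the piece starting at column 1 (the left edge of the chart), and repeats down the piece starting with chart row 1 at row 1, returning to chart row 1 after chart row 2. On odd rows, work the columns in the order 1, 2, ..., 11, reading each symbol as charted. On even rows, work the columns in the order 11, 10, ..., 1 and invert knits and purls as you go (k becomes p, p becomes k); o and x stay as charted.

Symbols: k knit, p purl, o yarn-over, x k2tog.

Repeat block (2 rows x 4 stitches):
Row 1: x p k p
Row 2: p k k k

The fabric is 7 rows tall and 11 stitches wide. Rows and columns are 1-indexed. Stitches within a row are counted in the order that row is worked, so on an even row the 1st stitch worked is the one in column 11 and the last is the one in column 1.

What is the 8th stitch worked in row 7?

Result:
p

Derivation:
For row 7: chart row = ((7-1) mod 2) + 1 = 1; this is a RS (odd) row.
Chart row 1 tiled across columns 1-11: x p k p x p k p x p k
RS: work column 1 to column 11, symbols as charted — the tiled row is the row as worked.
The 8th stitch worked is p.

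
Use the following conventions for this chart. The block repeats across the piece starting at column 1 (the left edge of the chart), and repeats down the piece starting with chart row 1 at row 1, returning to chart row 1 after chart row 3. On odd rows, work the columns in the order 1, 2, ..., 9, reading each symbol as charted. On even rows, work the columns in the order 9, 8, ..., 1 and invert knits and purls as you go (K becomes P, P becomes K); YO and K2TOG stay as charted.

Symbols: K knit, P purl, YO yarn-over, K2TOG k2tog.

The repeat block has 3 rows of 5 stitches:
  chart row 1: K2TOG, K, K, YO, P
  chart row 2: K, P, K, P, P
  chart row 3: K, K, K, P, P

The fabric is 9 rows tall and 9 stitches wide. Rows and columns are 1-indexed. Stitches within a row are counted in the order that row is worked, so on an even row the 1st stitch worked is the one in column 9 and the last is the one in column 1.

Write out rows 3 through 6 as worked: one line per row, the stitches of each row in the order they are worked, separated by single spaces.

Row 3: chart row 3, RS - tile across columns 1-9 and work as-is.
Row 4: chart row 1, WS - tiled (columns 1-9): K2TOG K K YO P K2TOG K K YO; work from column 9 back to 1 with K<->P swapped.
Row 5: chart row 2, RS - tile across columns 1-9 and work as-is.
Row 6: chart row 3, WS - tiled (columns 1-9): K K K P P K K K P; work from column 9 back to 1 with K<->P swapped.

== ROWS AS WORKED ==
K K K P P K K K P
YO P P K2TOG K YO P P K2TOG
K P K P P K P K P
K P P P K K P P P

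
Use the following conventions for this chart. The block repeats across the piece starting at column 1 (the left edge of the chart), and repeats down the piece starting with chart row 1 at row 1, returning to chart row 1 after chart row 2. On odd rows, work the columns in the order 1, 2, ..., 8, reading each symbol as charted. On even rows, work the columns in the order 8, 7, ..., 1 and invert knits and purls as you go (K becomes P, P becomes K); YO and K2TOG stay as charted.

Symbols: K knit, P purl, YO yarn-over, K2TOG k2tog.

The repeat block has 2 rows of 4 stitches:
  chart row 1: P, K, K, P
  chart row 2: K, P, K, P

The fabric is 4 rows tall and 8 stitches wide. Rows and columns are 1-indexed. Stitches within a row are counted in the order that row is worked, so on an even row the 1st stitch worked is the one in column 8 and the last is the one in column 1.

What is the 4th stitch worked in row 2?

Stitch:
P

Derivation:
Row 2: (2-1) mod 2 = 1, so use chart row 2. Even row -> WS.
Chart row 2 tiled across columns 1-8: K P K P K P K P
WS: work from column 8 back to column 1 (reverse the tiled row), swapping K<->P (YO and K2TOG unchanged).
Row 2 as worked: K P K P K P K P
Stitch 4 in working order -> P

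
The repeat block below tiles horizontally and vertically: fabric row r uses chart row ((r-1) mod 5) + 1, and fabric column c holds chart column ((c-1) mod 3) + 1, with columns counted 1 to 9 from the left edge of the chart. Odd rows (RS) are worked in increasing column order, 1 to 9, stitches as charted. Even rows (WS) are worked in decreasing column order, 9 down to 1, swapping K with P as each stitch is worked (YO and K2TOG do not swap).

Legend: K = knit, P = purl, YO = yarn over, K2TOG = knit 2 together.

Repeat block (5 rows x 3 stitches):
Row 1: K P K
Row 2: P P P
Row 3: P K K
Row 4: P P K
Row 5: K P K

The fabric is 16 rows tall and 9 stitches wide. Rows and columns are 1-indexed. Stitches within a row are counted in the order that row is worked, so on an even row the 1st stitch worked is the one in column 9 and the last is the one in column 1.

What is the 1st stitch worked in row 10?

== STITCH ==
P

Derivation:
Row 10: (10-1) mod 5 = 4, so use chart row 5. Even row -> WS.
Chart row 5 tiled across columns 1-9: K P K K P K K P K
WS row: flip the tiled sequence (start at column 9) and apply K<->P; YO and K2TOG stay.
Row 10 as worked: P K P P K P P K P
Counting 1 along the worked row gives P.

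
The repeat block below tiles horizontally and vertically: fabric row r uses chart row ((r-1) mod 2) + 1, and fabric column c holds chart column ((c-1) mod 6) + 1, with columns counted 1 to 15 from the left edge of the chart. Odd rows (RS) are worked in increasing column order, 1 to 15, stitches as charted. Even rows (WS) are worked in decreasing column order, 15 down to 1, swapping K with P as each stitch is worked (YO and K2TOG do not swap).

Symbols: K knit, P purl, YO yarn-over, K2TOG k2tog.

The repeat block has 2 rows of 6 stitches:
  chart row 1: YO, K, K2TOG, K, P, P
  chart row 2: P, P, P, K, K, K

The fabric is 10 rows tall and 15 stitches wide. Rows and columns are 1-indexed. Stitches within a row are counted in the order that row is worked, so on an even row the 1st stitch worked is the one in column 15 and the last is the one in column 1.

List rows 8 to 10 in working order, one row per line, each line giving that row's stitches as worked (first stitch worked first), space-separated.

Result:
K K K P P P K K K P P P K K K
YO K K2TOG K P P YO K K2TOG K P P YO K K2TOG
K K K P P P K K K P P P K K K

Derivation:
Row 8: chart row 2, WS - tiled (columns 1-15): P P P K K K P P P K K K P P P; work from column 15 back to 1 with K<->P swapped.
Row 9: chart row 1, RS - tile across columns 1-15 and work as-is.
Row 10: chart row 2, WS - tiled (columns 1-15): P P P K K K P P P K K K P P P; work from column 15 back to 1 with K<->P swapped.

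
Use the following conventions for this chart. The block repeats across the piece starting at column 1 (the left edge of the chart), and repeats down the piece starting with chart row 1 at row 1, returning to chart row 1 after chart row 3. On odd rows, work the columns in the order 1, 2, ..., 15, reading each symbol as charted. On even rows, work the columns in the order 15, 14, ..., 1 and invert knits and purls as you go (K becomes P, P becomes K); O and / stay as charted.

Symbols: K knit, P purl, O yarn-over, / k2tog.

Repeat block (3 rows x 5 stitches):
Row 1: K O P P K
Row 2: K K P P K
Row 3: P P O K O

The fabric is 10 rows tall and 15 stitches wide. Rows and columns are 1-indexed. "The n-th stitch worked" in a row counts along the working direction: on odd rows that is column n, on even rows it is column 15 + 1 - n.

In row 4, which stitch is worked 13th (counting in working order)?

Row 4: (4-1) mod 3 = 0, so use chart row 1. Even row -> WS.
Chart row 1 tiled across columns 1-15: K O P P K K O P P K K O P P K
WS: work from column 15 back to column 1 (reverse the tiled row), swapping K<->P (O and / unchanged).
Row 4 as worked: P K K O P P K K O P P K K O P
Stitch 13 in working order -> K

Stitch:
K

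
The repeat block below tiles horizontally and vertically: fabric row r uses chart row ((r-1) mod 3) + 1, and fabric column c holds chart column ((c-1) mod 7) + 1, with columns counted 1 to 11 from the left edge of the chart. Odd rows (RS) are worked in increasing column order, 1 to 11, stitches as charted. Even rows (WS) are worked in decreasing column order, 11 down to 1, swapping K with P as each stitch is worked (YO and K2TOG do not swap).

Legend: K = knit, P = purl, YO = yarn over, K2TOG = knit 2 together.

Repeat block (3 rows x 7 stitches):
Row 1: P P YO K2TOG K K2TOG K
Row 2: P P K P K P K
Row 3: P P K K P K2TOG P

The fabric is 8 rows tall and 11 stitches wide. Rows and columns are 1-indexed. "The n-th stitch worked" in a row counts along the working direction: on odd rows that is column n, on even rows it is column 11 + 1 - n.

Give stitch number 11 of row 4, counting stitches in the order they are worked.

For row 4: chart row = ((4-1) mod 3) + 1 = 1; this is a WS (even) row.
Chart row 1 tiled across columns 1-11: P P YO K2TOG K K2TOG K P P YO K2TOG
WS row: flip the tiled sequence (start at column 11) and apply K<->P; YO and K2TOG stay.
Row 4 as worked: K2TOG YO K K P K2TOG P K2TOG YO K K
The 11th stitch worked is K.

Stitch:
K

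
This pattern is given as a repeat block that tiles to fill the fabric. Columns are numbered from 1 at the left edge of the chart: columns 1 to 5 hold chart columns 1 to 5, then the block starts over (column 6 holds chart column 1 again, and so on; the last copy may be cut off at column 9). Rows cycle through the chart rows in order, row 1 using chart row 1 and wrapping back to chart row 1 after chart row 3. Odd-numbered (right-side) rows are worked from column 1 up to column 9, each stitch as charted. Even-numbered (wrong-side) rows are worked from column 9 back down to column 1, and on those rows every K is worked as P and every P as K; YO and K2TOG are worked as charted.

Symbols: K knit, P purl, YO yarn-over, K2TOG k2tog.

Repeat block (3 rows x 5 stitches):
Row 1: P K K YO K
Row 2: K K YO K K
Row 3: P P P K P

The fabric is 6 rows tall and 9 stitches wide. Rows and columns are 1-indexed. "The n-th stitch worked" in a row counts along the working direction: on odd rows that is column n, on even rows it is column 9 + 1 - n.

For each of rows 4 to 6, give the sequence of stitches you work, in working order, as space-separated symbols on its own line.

Row 4: chart row 1, WS - tiled (columns 1-9): P K K YO K P K K YO; work from column 9 back to 1 with K<->P swapped.
Row 5: chart row 2, RS - tile across columns 1-9 and work as-is.
Row 6: chart row 3, WS - tiled (columns 1-9): P P P K P P P P K; work from column 9 back to 1 with K<->P swapped.

== ROWS AS WORKED ==
YO P P K P YO P P K
K K YO K K K K YO K
P K K K K P K K K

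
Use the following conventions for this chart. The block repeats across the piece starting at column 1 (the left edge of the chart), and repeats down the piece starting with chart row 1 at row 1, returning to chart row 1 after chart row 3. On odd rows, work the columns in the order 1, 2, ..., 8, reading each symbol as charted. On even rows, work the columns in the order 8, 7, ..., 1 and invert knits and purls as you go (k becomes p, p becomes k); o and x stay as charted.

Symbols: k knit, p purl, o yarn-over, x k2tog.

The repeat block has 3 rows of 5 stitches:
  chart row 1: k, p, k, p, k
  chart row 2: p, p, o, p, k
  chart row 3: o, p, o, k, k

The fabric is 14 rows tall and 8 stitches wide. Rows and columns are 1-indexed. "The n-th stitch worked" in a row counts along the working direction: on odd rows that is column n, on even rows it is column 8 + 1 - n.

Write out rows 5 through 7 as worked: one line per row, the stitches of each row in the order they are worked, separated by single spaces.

Row 5: chart row 2, RS - tile across columns 1-8 and work as-is.
Row 6: chart row 3, WS - tiled (columns 1-8): o p o k k o p o; work from column 8 back to 1 with k<->p swapped.
Row 7: chart row 1, RS - tile across columns 1-8 and work as-is.

Rows as worked:
p p o p k p p o
o k o p p o k o
k p k p k k p k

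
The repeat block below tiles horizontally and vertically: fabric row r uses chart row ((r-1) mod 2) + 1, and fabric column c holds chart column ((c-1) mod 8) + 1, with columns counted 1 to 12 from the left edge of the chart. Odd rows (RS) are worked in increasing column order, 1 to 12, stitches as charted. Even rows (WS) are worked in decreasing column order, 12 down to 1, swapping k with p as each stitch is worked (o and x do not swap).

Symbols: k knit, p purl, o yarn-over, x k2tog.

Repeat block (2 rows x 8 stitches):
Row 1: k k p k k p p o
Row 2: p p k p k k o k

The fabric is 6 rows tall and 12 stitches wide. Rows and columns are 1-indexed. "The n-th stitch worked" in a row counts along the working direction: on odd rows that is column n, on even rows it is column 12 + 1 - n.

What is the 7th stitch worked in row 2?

Row 2: (2-1) mod 2 = 1, so use chart row 2. Even row -> WS.
Chart row 2 tiled across columns 1-12: p p k p k k o k p p k p
WS row: flip the tiled sequence (start at column 12) and apply k<->p; o and x stay.
Row 2 as worked: k p k k p o p p k p k k
The 7th stitch worked is p.

Result:
p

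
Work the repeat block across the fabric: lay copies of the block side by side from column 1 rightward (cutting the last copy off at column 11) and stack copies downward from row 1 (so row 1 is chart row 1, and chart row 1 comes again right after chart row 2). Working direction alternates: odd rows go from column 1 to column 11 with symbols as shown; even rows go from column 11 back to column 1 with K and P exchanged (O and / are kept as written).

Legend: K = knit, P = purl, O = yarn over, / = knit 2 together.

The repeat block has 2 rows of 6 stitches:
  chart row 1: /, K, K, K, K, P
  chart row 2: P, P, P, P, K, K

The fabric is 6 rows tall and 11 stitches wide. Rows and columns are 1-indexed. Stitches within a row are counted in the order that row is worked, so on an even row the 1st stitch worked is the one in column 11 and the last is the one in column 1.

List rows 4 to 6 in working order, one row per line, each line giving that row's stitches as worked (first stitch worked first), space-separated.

Row 4: chart row 2, WS - tiled (columns 1-11): P P P P K K P P P P K; work from column 11 back to 1 with K<->P swapped.
Row 5: chart row 1, RS - tile across columns 1-11 and work as-is.
Row 6: chart row 2, WS - tiled (columns 1-11): P P P P K K P P P P K; work from column 11 back to 1 with K<->P swapped.

Rows as worked:
P K K K K P P K K K K
/ K K K K P / K K K K
P K K K K P P K K K K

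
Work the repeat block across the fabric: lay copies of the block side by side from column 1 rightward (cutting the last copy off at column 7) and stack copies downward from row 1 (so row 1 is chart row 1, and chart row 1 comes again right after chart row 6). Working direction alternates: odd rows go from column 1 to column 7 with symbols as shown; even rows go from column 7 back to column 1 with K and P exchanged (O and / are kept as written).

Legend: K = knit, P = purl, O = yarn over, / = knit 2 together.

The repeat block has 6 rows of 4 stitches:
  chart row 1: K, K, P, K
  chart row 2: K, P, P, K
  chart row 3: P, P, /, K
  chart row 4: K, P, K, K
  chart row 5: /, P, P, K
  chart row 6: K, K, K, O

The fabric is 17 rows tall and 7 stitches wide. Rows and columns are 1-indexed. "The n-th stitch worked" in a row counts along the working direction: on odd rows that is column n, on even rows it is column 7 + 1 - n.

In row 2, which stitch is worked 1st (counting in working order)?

Row 2 uses chart row ((2-1) mod 6)+1 = 2. Row 2 is even, so WS.
Chart row 2 tiled across columns 1-7: K P P K K P P
WS: work from column 7 back to column 1 (reverse the tiled row), swapping K<->P (O and / unchanged).
Row 2 as worked: K K P P K K P
The 1st stitch worked is K.

Stitch:
K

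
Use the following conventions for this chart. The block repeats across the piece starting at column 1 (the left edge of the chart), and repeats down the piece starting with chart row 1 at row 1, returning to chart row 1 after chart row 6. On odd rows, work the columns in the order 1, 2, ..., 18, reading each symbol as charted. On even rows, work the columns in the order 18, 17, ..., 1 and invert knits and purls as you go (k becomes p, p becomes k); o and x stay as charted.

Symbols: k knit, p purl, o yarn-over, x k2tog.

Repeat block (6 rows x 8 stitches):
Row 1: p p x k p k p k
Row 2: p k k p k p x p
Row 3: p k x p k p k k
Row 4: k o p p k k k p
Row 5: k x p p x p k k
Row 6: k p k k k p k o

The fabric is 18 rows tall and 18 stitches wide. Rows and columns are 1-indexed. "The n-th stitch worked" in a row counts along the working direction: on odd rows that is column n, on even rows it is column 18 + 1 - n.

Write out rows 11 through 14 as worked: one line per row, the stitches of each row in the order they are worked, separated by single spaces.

Row 11: chart row 5, RS - tile across columns 1-18 and work as-is.
Row 12: chart row 6, WS - tiled (columns 1-18): k p k k k p k o k p k k k p k o k p; work from column 18 back to 1 with k<->p swapped.
Row 13: chart row 1, RS - tile across columns 1-18 and work as-is.
Row 14: chart row 2, WS - tiled (columns 1-18): p k k p k p x p p k k p k p x p p k; work from column 18 back to 1 with k<->p swapped.

== ROWS AS WORKED ==
k x p p x p k k k x p p x p k k k x
k p o p k p p p k p o p k p p p k p
p p x k p k p k p p x k p k p k p p
p k k x k p k p p k k x k p k p p k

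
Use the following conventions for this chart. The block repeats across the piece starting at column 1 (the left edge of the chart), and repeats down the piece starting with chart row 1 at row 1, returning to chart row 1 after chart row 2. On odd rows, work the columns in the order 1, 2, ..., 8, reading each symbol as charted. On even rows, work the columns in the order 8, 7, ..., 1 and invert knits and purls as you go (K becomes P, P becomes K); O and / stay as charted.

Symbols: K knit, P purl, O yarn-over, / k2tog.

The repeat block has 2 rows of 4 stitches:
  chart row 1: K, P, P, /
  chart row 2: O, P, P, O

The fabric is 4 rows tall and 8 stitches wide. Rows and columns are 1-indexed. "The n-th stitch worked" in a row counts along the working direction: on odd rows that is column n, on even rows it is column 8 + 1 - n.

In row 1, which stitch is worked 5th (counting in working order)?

== STITCH ==
K

Derivation:
For row 1: chart row = ((1-1) mod 2) + 1 = 1; this is a RS (odd) row.
Chart row 1 tiled across columns 1-8: K P P / K P P /
RS: work column 1 to column 8, symbols as charted — the tiled row is the row as worked.
Counting 5 along the worked row gives K.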